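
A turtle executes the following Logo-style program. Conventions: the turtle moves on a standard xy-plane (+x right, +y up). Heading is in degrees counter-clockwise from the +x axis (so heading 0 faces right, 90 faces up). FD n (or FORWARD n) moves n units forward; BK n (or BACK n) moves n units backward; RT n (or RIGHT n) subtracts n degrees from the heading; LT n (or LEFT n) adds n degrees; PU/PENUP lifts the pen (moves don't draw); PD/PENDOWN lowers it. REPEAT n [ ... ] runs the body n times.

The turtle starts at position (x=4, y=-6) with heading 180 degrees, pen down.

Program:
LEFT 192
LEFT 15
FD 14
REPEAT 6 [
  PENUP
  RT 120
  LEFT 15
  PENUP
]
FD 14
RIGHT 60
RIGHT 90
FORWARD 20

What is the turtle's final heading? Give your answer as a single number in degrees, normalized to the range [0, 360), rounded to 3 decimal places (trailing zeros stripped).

Answer: 327

Derivation:
Executing turtle program step by step:
Start: pos=(4,-6), heading=180, pen down
LT 192: heading 180 -> 12
LT 15: heading 12 -> 27
FD 14: (4,-6) -> (16.474,0.356) [heading=27, draw]
REPEAT 6 [
  -- iteration 1/6 --
  PU: pen up
  RT 120: heading 27 -> 267
  LT 15: heading 267 -> 282
  PU: pen up
  -- iteration 2/6 --
  PU: pen up
  RT 120: heading 282 -> 162
  LT 15: heading 162 -> 177
  PU: pen up
  -- iteration 3/6 --
  PU: pen up
  RT 120: heading 177 -> 57
  LT 15: heading 57 -> 72
  PU: pen up
  -- iteration 4/6 --
  PU: pen up
  RT 120: heading 72 -> 312
  LT 15: heading 312 -> 327
  PU: pen up
  -- iteration 5/6 --
  PU: pen up
  RT 120: heading 327 -> 207
  LT 15: heading 207 -> 222
  PU: pen up
  -- iteration 6/6 --
  PU: pen up
  RT 120: heading 222 -> 102
  LT 15: heading 102 -> 117
  PU: pen up
]
FD 14: (16.474,0.356) -> (10.118,12.83) [heading=117, move]
RT 60: heading 117 -> 57
RT 90: heading 57 -> 327
FD 20: (10.118,12.83) -> (26.892,1.937) [heading=327, move]
Final: pos=(26.892,1.937), heading=327, 1 segment(s) drawn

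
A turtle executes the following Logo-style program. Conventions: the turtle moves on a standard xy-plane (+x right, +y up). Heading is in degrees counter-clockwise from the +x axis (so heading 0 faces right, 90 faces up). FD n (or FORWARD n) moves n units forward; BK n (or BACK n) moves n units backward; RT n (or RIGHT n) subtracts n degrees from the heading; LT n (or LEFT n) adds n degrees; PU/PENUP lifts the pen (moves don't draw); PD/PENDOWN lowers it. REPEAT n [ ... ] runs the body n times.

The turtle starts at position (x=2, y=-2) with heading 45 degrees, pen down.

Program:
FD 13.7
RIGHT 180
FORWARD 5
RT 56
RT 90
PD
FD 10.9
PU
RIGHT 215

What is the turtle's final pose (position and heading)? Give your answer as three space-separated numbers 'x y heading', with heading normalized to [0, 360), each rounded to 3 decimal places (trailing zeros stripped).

Executing turtle program step by step:
Start: pos=(2,-2), heading=45, pen down
FD 13.7: (2,-2) -> (11.687,7.687) [heading=45, draw]
RT 180: heading 45 -> 225
FD 5: (11.687,7.687) -> (8.152,4.152) [heading=225, draw]
RT 56: heading 225 -> 169
RT 90: heading 169 -> 79
PD: pen down
FD 10.9: (8.152,4.152) -> (10.232,14.852) [heading=79, draw]
PU: pen up
RT 215: heading 79 -> 224
Final: pos=(10.232,14.852), heading=224, 3 segment(s) drawn

Answer: 10.232 14.852 224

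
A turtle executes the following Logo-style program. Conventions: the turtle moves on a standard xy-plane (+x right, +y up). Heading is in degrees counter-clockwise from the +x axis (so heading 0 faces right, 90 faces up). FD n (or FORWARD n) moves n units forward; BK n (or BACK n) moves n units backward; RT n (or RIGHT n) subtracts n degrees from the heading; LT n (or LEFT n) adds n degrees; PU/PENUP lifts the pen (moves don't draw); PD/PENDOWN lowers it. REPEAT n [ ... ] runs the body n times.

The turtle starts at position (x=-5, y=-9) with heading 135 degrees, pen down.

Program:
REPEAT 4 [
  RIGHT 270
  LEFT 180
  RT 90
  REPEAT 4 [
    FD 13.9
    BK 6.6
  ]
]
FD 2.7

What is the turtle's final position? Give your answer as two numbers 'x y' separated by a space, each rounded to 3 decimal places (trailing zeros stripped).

Answer: -6.909 -7.091

Derivation:
Executing turtle program step by step:
Start: pos=(-5,-9), heading=135, pen down
REPEAT 4 [
  -- iteration 1/4 --
  RT 270: heading 135 -> 225
  LT 180: heading 225 -> 45
  RT 90: heading 45 -> 315
  REPEAT 4 [
    -- iteration 1/4 --
    FD 13.9: (-5,-9) -> (4.829,-18.829) [heading=315, draw]
    BK 6.6: (4.829,-18.829) -> (0.162,-14.162) [heading=315, draw]
    -- iteration 2/4 --
    FD 13.9: (0.162,-14.162) -> (9.991,-23.991) [heading=315, draw]
    BK 6.6: (9.991,-23.991) -> (5.324,-19.324) [heading=315, draw]
    -- iteration 3/4 --
    FD 13.9: (5.324,-19.324) -> (15.153,-29.153) [heading=315, draw]
    BK 6.6: (15.153,-29.153) -> (10.486,-24.486) [heading=315, draw]
    -- iteration 4/4 --
    FD 13.9: (10.486,-24.486) -> (20.314,-34.314) [heading=315, draw]
    BK 6.6: (20.314,-34.314) -> (15.648,-29.648) [heading=315, draw]
  ]
  -- iteration 2/4 --
  RT 270: heading 315 -> 45
  LT 180: heading 45 -> 225
  RT 90: heading 225 -> 135
  REPEAT 4 [
    -- iteration 1/4 --
    FD 13.9: (15.648,-29.648) -> (5.819,-19.819) [heading=135, draw]
    BK 6.6: (5.819,-19.819) -> (10.486,-24.486) [heading=135, draw]
    -- iteration 2/4 --
    FD 13.9: (10.486,-24.486) -> (0.657,-14.657) [heading=135, draw]
    BK 6.6: (0.657,-14.657) -> (5.324,-19.324) [heading=135, draw]
    -- iteration 3/4 --
    FD 13.9: (5.324,-19.324) -> (-4.505,-9.495) [heading=135, draw]
    BK 6.6: (-4.505,-9.495) -> (0.162,-14.162) [heading=135, draw]
    -- iteration 4/4 --
    FD 13.9: (0.162,-14.162) -> (-9.667,-4.333) [heading=135, draw]
    BK 6.6: (-9.667,-4.333) -> (-5,-9) [heading=135, draw]
  ]
  -- iteration 3/4 --
  RT 270: heading 135 -> 225
  LT 180: heading 225 -> 45
  RT 90: heading 45 -> 315
  REPEAT 4 [
    -- iteration 1/4 --
    FD 13.9: (-5,-9) -> (4.829,-18.829) [heading=315, draw]
    BK 6.6: (4.829,-18.829) -> (0.162,-14.162) [heading=315, draw]
    -- iteration 2/4 --
    FD 13.9: (0.162,-14.162) -> (9.991,-23.991) [heading=315, draw]
    BK 6.6: (9.991,-23.991) -> (5.324,-19.324) [heading=315, draw]
    -- iteration 3/4 --
    FD 13.9: (5.324,-19.324) -> (15.153,-29.153) [heading=315, draw]
    BK 6.6: (15.153,-29.153) -> (10.486,-24.486) [heading=315, draw]
    -- iteration 4/4 --
    FD 13.9: (10.486,-24.486) -> (20.314,-34.314) [heading=315, draw]
    BK 6.6: (20.314,-34.314) -> (15.648,-29.648) [heading=315, draw]
  ]
  -- iteration 4/4 --
  RT 270: heading 315 -> 45
  LT 180: heading 45 -> 225
  RT 90: heading 225 -> 135
  REPEAT 4 [
    -- iteration 1/4 --
    FD 13.9: (15.648,-29.648) -> (5.819,-19.819) [heading=135, draw]
    BK 6.6: (5.819,-19.819) -> (10.486,-24.486) [heading=135, draw]
    -- iteration 2/4 --
    FD 13.9: (10.486,-24.486) -> (0.657,-14.657) [heading=135, draw]
    BK 6.6: (0.657,-14.657) -> (5.324,-19.324) [heading=135, draw]
    -- iteration 3/4 --
    FD 13.9: (5.324,-19.324) -> (-4.505,-9.495) [heading=135, draw]
    BK 6.6: (-4.505,-9.495) -> (0.162,-14.162) [heading=135, draw]
    -- iteration 4/4 --
    FD 13.9: (0.162,-14.162) -> (-9.667,-4.333) [heading=135, draw]
    BK 6.6: (-9.667,-4.333) -> (-5,-9) [heading=135, draw]
  ]
]
FD 2.7: (-5,-9) -> (-6.909,-7.091) [heading=135, draw]
Final: pos=(-6.909,-7.091), heading=135, 33 segment(s) drawn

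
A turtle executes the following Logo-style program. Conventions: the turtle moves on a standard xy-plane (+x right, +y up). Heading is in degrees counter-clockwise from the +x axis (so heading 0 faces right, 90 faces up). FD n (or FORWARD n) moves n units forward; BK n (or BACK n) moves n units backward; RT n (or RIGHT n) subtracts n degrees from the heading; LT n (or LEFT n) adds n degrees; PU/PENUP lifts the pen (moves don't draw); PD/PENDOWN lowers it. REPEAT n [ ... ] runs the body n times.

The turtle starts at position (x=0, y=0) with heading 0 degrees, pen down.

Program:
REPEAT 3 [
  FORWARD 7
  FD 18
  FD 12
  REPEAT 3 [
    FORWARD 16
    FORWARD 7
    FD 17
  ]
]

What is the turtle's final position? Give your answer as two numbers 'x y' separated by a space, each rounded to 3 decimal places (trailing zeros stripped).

Answer: 471 0

Derivation:
Executing turtle program step by step:
Start: pos=(0,0), heading=0, pen down
REPEAT 3 [
  -- iteration 1/3 --
  FD 7: (0,0) -> (7,0) [heading=0, draw]
  FD 18: (7,0) -> (25,0) [heading=0, draw]
  FD 12: (25,0) -> (37,0) [heading=0, draw]
  REPEAT 3 [
    -- iteration 1/3 --
    FD 16: (37,0) -> (53,0) [heading=0, draw]
    FD 7: (53,0) -> (60,0) [heading=0, draw]
    FD 17: (60,0) -> (77,0) [heading=0, draw]
    -- iteration 2/3 --
    FD 16: (77,0) -> (93,0) [heading=0, draw]
    FD 7: (93,0) -> (100,0) [heading=0, draw]
    FD 17: (100,0) -> (117,0) [heading=0, draw]
    -- iteration 3/3 --
    FD 16: (117,0) -> (133,0) [heading=0, draw]
    FD 7: (133,0) -> (140,0) [heading=0, draw]
    FD 17: (140,0) -> (157,0) [heading=0, draw]
  ]
  -- iteration 2/3 --
  FD 7: (157,0) -> (164,0) [heading=0, draw]
  FD 18: (164,0) -> (182,0) [heading=0, draw]
  FD 12: (182,0) -> (194,0) [heading=0, draw]
  REPEAT 3 [
    -- iteration 1/3 --
    FD 16: (194,0) -> (210,0) [heading=0, draw]
    FD 7: (210,0) -> (217,0) [heading=0, draw]
    FD 17: (217,0) -> (234,0) [heading=0, draw]
    -- iteration 2/3 --
    FD 16: (234,0) -> (250,0) [heading=0, draw]
    FD 7: (250,0) -> (257,0) [heading=0, draw]
    FD 17: (257,0) -> (274,0) [heading=0, draw]
    -- iteration 3/3 --
    FD 16: (274,0) -> (290,0) [heading=0, draw]
    FD 7: (290,0) -> (297,0) [heading=0, draw]
    FD 17: (297,0) -> (314,0) [heading=0, draw]
  ]
  -- iteration 3/3 --
  FD 7: (314,0) -> (321,0) [heading=0, draw]
  FD 18: (321,0) -> (339,0) [heading=0, draw]
  FD 12: (339,0) -> (351,0) [heading=0, draw]
  REPEAT 3 [
    -- iteration 1/3 --
    FD 16: (351,0) -> (367,0) [heading=0, draw]
    FD 7: (367,0) -> (374,0) [heading=0, draw]
    FD 17: (374,0) -> (391,0) [heading=0, draw]
    -- iteration 2/3 --
    FD 16: (391,0) -> (407,0) [heading=0, draw]
    FD 7: (407,0) -> (414,0) [heading=0, draw]
    FD 17: (414,0) -> (431,0) [heading=0, draw]
    -- iteration 3/3 --
    FD 16: (431,0) -> (447,0) [heading=0, draw]
    FD 7: (447,0) -> (454,0) [heading=0, draw]
    FD 17: (454,0) -> (471,0) [heading=0, draw]
  ]
]
Final: pos=(471,0), heading=0, 36 segment(s) drawn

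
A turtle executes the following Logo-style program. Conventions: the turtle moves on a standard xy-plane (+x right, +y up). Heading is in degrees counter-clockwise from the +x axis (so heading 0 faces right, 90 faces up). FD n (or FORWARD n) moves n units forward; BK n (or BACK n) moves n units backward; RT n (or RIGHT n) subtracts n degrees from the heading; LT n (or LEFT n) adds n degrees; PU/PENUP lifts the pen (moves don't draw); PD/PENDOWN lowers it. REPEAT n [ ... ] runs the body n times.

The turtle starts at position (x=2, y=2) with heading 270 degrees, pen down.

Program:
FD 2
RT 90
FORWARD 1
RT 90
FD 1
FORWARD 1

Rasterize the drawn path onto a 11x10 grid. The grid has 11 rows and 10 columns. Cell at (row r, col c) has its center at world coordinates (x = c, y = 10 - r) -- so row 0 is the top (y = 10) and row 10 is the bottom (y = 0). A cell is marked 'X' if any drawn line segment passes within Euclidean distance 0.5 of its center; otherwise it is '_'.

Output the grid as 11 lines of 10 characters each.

Segment 0: (2,2) -> (2,0)
Segment 1: (2,0) -> (1,0)
Segment 2: (1,0) -> (1,1)
Segment 3: (1,1) -> (1,2)

Answer: __________
__________
__________
__________
__________
__________
__________
__________
_XX_______
_XX_______
_XX_______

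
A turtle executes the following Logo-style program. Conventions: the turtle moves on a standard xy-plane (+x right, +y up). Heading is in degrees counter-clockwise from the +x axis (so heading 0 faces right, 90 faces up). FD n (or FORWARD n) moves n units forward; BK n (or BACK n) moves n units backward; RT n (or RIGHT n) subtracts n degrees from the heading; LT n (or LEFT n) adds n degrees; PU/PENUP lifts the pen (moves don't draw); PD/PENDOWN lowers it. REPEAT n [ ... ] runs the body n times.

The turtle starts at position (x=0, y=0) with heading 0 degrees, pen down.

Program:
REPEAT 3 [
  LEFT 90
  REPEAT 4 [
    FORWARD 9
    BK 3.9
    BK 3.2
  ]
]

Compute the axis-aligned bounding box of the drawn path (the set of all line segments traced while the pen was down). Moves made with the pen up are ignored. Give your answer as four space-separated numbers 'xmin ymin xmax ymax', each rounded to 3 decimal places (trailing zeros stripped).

Answer: -14.7 -7.1 0 14.7

Derivation:
Executing turtle program step by step:
Start: pos=(0,0), heading=0, pen down
REPEAT 3 [
  -- iteration 1/3 --
  LT 90: heading 0 -> 90
  REPEAT 4 [
    -- iteration 1/4 --
    FD 9: (0,0) -> (0,9) [heading=90, draw]
    BK 3.9: (0,9) -> (0,5.1) [heading=90, draw]
    BK 3.2: (0,5.1) -> (0,1.9) [heading=90, draw]
    -- iteration 2/4 --
    FD 9: (0,1.9) -> (0,10.9) [heading=90, draw]
    BK 3.9: (0,10.9) -> (0,7) [heading=90, draw]
    BK 3.2: (0,7) -> (0,3.8) [heading=90, draw]
    -- iteration 3/4 --
    FD 9: (0,3.8) -> (0,12.8) [heading=90, draw]
    BK 3.9: (0,12.8) -> (0,8.9) [heading=90, draw]
    BK 3.2: (0,8.9) -> (0,5.7) [heading=90, draw]
    -- iteration 4/4 --
    FD 9: (0,5.7) -> (0,14.7) [heading=90, draw]
    BK 3.9: (0,14.7) -> (0,10.8) [heading=90, draw]
    BK 3.2: (0,10.8) -> (0,7.6) [heading=90, draw]
  ]
  -- iteration 2/3 --
  LT 90: heading 90 -> 180
  REPEAT 4 [
    -- iteration 1/4 --
    FD 9: (0,7.6) -> (-9,7.6) [heading=180, draw]
    BK 3.9: (-9,7.6) -> (-5.1,7.6) [heading=180, draw]
    BK 3.2: (-5.1,7.6) -> (-1.9,7.6) [heading=180, draw]
    -- iteration 2/4 --
    FD 9: (-1.9,7.6) -> (-10.9,7.6) [heading=180, draw]
    BK 3.9: (-10.9,7.6) -> (-7,7.6) [heading=180, draw]
    BK 3.2: (-7,7.6) -> (-3.8,7.6) [heading=180, draw]
    -- iteration 3/4 --
    FD 9: (-3.8,7.6) -> (-12.8,7.6) [heading=180, draw]
    BK 3.9: (-12.8,7.6) -> (-8.9,7.6) [heading=180, draw]
    BK 3.2: (-8.9,7.6) -> (-5.7,7.6) [heading=180, draw]
    -- iteration 4/4 --
    FD 9: (-5.7,7.6) -> (-14.7,7.6) [heading=180, draw]
    BK 3.9: (-14.7,7.6) -> (-10.8,7.6) [heading=180, draw]
    BK 3.2: (-10.8,7.6) -> (-7.6,7.6) [heading=180, draw]
  ]
  -- iteration 3/3 --
  LT 90: heading 180 -> 270
  REPEAT 4 [
    -- iteration 1/4 --
    FD 9: (-7.6,7.6) -> (-7.6,-1.4) [heading=270, draw]
    BK 3.9: (-7.6,-1.4) -> (-7.6,2.5) [heading=270, draw]
    BK 3.2: (-7.6,2.5) -> (-7.6,5.7) [heading=270, draw]
    -- iteration 2/4 --
    FD 9: (-7.6,5.7) -> (-7.6,-3.3) [heading=270, draw]
    BK 3.9: (-7.6,-3.3) -> (-7.6,0.6) [heading=270, draw]
    BK 3.2: (-7.6,0.6) -> (-7.6,3.8) [heading=270, draw]
    -- iteration 3/4 --
    FD 9: (-7.6,3.8) -> (-7.6,-5.2) [heading=270, draw]
    BK 3.9: (-7.6,-5.2) -> (-7.6,-1.3) [heading=270, draw]
    BK 3.2: (-7.6,-1.3) -> (-7.6,1.9) [heading=270, draw]
    -- iteration 4/4 --
    FD 9: (-7.6,1.9) -> (-7.6,-7.1) [heading=270, draw]
    BK 3.9: (-7.6,-7.1) -> (-7.6,-3.2) [heading=270, draw]
    BK 3.2: (-7.6,-3.2) -> (-7.6,0) [heading=270, draw]
  ]
]
Final: pos=(-7.6,0), heading=270, 36 segment(s) drawn

Segment endpoints: x in {-14.7, -12.8, -10.9, -10.8, -9, -8.9, -7.6, -7.6, -7.6, -7, -5.7, -5.1, -3.8, -1.9, 0, 0, 0, 0, 0, 0, 0, 0, 0, 0, 0, 0, 0}, y in {-7.1, -5.2, -3.3, -3.2, -1.4, -1.3, 0, 0, 0.6, 1.9, 1.9, 2.5, 3.8, 3.8, 5.1, 5.7, 5.7, 7, 7.6, 7.6, 8.9, 9, 10.8, 10.9, 12.8, 14.7}
xmin=-14.7, ymin=-7.1, xmax=0, ymax=14.7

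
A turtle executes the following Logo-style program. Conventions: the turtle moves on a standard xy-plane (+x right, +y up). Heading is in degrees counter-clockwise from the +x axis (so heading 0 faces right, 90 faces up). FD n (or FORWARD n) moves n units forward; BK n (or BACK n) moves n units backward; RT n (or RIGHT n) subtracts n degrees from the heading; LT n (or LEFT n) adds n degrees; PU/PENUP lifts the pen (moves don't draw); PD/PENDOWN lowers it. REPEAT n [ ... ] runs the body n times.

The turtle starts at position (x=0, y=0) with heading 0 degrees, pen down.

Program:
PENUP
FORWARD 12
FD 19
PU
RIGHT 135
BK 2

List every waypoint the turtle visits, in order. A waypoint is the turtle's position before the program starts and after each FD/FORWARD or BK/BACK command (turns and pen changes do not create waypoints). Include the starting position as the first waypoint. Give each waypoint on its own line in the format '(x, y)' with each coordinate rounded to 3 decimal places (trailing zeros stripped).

Answer: (0, 0)
(12, 0)
(31, 0)
(32.414, 1.414)

Derivation:
Executing turtle program step by step:
Start: pos=(0,0), heading=0, pen down
PU: pen up
FD 12: (0,0) -> (12,0) [heading=0, move]
FD 19: (12,0) -> (31,0) [heading=0, move]
PU: pen up
RT 135: heading 0 -> 225
BK 2: (31,0) -> (32.414,1.414) [heading=225, move]
Final: pos=(32.414,1.414), heading=225, 0 segment(s) drawn
Waypoints (4 total):
(0, 0)
(12, 0)
(31, 0)
(32.414, 1.414)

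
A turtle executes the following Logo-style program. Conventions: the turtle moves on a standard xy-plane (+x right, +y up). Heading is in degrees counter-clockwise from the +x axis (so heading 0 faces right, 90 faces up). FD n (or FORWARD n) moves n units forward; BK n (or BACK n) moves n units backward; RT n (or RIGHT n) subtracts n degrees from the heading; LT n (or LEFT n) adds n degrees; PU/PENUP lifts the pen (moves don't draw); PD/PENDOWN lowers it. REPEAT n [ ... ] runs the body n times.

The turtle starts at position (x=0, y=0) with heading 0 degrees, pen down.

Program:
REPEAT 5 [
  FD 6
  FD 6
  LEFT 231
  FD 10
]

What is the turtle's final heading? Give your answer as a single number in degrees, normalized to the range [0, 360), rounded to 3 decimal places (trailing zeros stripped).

Answer: 75

Derivation:
Executing turtle program step by step:
Start: pos=(0,0), heading=0, pen down
REPEAT 5 [
  -- iteration 1/5 --
  FD 6: (0,0) -> (6,0) [heading=0, draw]
  FD 6: (6,0) -> (12,0) [heading=0, draw]
  LT 231: heading 0 -> 231
  FD 10: (12,0) -> (5.707,-7.771) [heading=231, draw]
  -- iteration 2/5 --
  FD 6: (5.707,-7.771) -> (1.931,-12.434) [heading=231, draw]
  FD 6: (1.931,-12.434) -> (-1.845,-17.097) [heading=231, draw]
  LT 231: heading 231 -> 102
  FD 10: (-1.845,-17.097) -> (-3.924,-7.316) [heading=102, draw]
  -- iteration 3/5 --
  FD 6: (-3.924,-7.316) -> (-5.172,-1.447) [heading=102, draw]
  FD 6: (-5.172,-1.447) -> (-6.419,4.422) [heading=102, draw]
  LT 231: heading 102 -> 333
  FD 10: (-6.419,4.422) -> (2.491,-0.118) [heading=333, draw]
  -- iteration 4/5 --
  FD 6: (2.491,-0.118) -> (7.837,-2.842) [heading=333, draw]
  FD 6: (7.837,-2.842) -> (13.183,-5.566) [heading=333, draw]
  LT 231: heading 333 -> 204
  FD 10: (13.183,-5.566) -> (4.048,-9.633) [heading=204, draw]
  -- iteration 5/5 --
  FD 6: (4.048,-9.633) -> (-1.434,-12.074) [heading=204, draw]
  FD 6: (-1.434,-12.074) -> (-6.915,-14.514) [heading=204, draw]
  LT 231: heading 204 -> 75
  FD 10: (-6.915,-14.514) -> (-4.327,-4.855) [heading=75, draw]
]
Final: pos=(-4.327,-4.855), heading=75, 15 segment(s) drawn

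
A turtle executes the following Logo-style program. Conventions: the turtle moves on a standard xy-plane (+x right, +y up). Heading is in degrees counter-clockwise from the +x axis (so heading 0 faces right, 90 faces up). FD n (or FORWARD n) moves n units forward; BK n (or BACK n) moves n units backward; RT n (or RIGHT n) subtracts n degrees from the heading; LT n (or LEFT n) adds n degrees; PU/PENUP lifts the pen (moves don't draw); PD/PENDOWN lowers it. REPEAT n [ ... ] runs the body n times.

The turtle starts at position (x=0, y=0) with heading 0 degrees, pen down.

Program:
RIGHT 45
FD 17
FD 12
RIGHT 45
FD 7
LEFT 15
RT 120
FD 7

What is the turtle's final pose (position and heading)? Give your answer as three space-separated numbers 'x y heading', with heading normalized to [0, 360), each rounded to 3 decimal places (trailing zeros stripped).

Answer: 13.745 -25.694 165

Derivation:
Executing turtle program step by step:
Start: pos=(0,0), heading=0, pen down
RT 45: heading 0 -> 315
FD 17: (0,0) -> (12.021,-12.021) [heading=315, draw]
FD 12: (12.021,-12.021) -> (20.506,-20.506) [heading=315, draw]
RT 45: heading 315 -> 270
FD 7: (20.506,-20.506) -> (20.506,-27.506) [heading=270, draw]
LT 15: heading 270 -> 285
RT 120: heading 285 -> 165
FD 7: (20.506,-27.506) -> (13.745,-25.694) [heading=165, draw]
Final: pos=(13.745,-25.694), heading=165, 4 segment(s) drawn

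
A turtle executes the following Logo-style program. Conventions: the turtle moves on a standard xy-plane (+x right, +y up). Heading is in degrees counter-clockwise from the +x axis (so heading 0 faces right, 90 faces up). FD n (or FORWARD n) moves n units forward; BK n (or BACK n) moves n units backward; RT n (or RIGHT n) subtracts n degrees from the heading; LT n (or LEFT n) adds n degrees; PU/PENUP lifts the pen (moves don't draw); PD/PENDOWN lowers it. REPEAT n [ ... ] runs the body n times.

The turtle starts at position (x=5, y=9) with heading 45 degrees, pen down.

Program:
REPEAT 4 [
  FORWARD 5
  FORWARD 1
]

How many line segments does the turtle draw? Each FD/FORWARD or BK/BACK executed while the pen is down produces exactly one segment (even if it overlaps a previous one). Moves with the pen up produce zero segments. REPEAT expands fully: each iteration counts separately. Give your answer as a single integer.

Answer: 8

Derivation:
Executing turtle program step by step:
Start: pos=(5,9), heading=45, pen down
REPEAT 4 [
  -- iteration 1/4 --
  FD 5: (5,9) -> (8.536,12.536) [heading=45, draw]
  FD 1: (8.536,12.536) -> (9.243,13.243) [heading=45, draw]
  -- iteration 2/4 --
  FD 5: (9.243,13.243) -> (12.778,16.778) [heading=45, draw]
  FD 1: (12.778,16.778) -> (13.485,17.485) [heading=45, draw]
  -- iteration 3/4 --
  FD 5: (13.485,17.485) -> (17.021,21.021) [heading=45, draw]
  FD 1: (17.021,21.021) -> (17.728,21.728) [heading=45, draw]
  -- iteration 4/4 --
  FD 5: (17.728,21.728) -> (21.263,25.263) [heading=45, draw]
  FD 1: (21.263,25.263) -> (21.971,25.971) [heading=45, draw]
]
Final: pos=(21.971,25.971), heading=45, 8 segment(s) drawn
Segments drawn: 8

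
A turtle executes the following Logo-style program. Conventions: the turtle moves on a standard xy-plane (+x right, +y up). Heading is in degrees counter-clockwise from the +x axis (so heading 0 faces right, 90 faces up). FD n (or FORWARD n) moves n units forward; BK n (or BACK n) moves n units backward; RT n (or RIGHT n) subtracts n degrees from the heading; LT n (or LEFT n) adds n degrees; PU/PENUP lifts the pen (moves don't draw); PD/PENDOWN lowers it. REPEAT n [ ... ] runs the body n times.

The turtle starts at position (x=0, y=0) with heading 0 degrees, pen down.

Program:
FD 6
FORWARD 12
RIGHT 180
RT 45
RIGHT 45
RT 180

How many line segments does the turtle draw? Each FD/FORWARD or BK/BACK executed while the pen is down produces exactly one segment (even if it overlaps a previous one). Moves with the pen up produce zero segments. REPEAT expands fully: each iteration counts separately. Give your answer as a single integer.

Executing turtle program step by step:
Start: pos=(0,0), heading=0, pen down
FD 6: (0,0) -> (6,0) [heading=0, draw]
FD 12: (6,0) -> (18,0) [heading=0, draw]
RT 180: heading 0 -> 180
RT 45: heading 180 -> 135
RT 45: heading 135 -> 90
RT 180: heading 90 -> 270
Final: pos=(18,0), heading=270, 2 segment(s) drawn
Segments drawn: 2

Answer: 2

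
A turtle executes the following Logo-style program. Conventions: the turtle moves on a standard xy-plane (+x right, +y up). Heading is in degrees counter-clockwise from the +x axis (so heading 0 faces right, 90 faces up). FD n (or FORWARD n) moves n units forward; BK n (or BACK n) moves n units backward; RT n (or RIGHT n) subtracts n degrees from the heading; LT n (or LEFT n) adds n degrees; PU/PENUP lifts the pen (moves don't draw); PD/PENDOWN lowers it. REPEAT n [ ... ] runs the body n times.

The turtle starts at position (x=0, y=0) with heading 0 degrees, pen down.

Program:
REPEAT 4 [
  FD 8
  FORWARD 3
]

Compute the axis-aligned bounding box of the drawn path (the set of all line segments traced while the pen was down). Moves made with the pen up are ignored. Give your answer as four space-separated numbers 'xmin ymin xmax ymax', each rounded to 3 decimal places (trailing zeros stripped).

Answer: 0 0 44 0

Derivation:
Executing turtle program step by step:
Start: pos=(0,0), heading=0, pen down
REPEAT 4 [
  -- iteration 1/4 --
  FD 8: (0,0) -> (8,0) [heading=0, draw]
  FD 3: (8,0) -> (11,0) [heading=0, draw]
  -- iteration 2/4 --
  FD 8: (11,0) -> (19,0) [heading=0, draw]
  FD 3: (19,0) -> (22,0) [heading=0, draw]
  -- iteration 3/4 --
  FD 8: (22,0) -> (30,0) [heading=0, draw]
  FD 3: (30,0) -> (33,0) [heading=0, draw]
  -- iteration 4/4 --
  FD 8: (33,0) -> (41,0) [heading=0, draw]
  FD 3: (41,0) -> (44,0) [heading=0, draw]
]
Final: pos=(44,0), heading=0, 8 segment(s) drawn

Segment endpoints: x in {0, 8, 11, 19, 22, 30, 33, 41, 44}, y in {0}
xmin=0, ymin=0, xmax=44, ymax=0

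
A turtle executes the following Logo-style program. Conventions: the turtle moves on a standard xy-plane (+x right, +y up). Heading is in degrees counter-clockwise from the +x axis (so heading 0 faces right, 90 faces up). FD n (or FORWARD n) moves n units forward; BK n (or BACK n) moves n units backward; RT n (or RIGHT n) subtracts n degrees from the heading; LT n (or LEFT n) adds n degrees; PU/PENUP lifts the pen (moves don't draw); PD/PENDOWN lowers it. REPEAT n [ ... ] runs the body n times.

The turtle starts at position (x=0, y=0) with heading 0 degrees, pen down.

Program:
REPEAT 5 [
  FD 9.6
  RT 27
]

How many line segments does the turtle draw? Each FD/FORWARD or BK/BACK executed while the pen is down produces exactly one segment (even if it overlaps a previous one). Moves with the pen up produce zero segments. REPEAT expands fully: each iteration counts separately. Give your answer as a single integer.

Executing turtle program step by step:
Start: pos=(0,0), heading=0, pen down
REPEAT 5 [
  -- iteration 1/5 --
  FD 9.6: (0,0) -> (9.6,0) [heading=0, draw]
  RT 27: heading 0 -> 333
  -- iteration 2/5 --
  FD 9.6: (9.6,0) -> (18.154,-4.358) [heading=333, draw]
  RT 27: heading 333 -> 306
  -- iteration 3/5 --
  FD 9.6: (18.154,-4.358) -> (23.796,-12.125) [heading=306, draw]
  RT 27: heading 306 -> 279
  -- iteration 4/5 --
  FD 9.6: (23.796,-12.125) -> (25.298,-21.607) [heading=279, draw]
  RT 27: heading 279 -> 252
  -- iteration 5/5 --
  FD 9.6: (25.298,-21.607) -> (22.332,-30.737) [heading=252, draw]
  RT 27: heading 252 -> 225
]
Final: pos=(22.332,-30.737), heading=225, 5 segment(s) drawn
Segments drawn: 5

Answer: 5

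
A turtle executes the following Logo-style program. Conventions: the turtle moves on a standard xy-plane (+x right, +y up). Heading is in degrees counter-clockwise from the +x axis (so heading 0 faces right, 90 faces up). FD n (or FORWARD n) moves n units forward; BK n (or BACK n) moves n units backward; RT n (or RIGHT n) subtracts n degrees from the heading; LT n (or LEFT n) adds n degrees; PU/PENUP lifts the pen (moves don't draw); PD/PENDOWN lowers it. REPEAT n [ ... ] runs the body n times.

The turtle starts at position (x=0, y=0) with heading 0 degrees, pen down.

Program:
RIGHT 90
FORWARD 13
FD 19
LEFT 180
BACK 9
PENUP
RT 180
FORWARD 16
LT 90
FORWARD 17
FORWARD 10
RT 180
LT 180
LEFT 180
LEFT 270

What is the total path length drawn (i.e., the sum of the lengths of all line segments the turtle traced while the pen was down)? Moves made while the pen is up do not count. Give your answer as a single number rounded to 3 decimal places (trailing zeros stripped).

Answer: 41

Derivation:
Executing turtle program step by step:
Start: pos=(0,0), heading=0, pen down
RT 90: heading 0 -> 270
FD 13: (0,0) -> (0,-13) [heading=270, draw]
FD 19: (0,-13) -> (0,-32) [heading=270, draw]
LT 180: heading 270 -> 90
BK 9: (0,-32) -> (0,-41) [heading=90, draw]
PU: pen up
RT 180: heading 90 -> 270
FD 16: (0,-41) -> (0,-57) [heading=270, move]
LT 90: heading 270 -> 0
FD 17: (0,-57) -> (17,-57) [heading=0, move]
FD 10: (17,-57) -> (27,-57) [heading=0, move]
RT 180: heading 0 -> 180
LT 180: heading 180 -> 0
LT 180: heading 0 -> 180
LT 270: heading 180 -> 90
Final: pos=(27,-57), heading=90, 3 segment(s) drawn

Segment lengths:
  seg 1: (0,0) -> (0,-13), length = 13
  seg 2: (0,-13) -> (0,-32), length = 19
  seg 3: (0,-32) -> (0,-41), length = 9
Total = 41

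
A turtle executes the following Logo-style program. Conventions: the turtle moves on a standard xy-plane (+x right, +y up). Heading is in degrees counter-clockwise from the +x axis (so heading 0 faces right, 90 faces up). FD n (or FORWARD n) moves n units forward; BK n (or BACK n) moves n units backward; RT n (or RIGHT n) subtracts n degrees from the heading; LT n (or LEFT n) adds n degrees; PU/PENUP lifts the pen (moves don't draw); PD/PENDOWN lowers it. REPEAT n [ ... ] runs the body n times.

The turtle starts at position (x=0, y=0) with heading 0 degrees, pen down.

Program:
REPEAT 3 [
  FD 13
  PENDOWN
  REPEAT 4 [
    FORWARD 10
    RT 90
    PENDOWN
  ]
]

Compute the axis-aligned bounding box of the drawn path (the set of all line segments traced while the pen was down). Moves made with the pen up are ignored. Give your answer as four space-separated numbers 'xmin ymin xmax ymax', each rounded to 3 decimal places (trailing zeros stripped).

Executing turtle program step by step:
Start: pos=(0,0), heading=0, pen down
REPEAT 3 [
  -- iteration 1/3 --
  FD 13: (0,0) -> (13,0) [heading=0, draw]
  PD: pen down
  REPEAT 4 [
    -- iteration 1/4 --
    FD 10: (13,0) -> (23,0) [heading=0, draw]
    RT 90: heading 0 -> 270
    PD: pen down
    -- iteration 2/4 --
    FD 10: (23,0) -> (23,-10) [heading=270, draw]
    RT 90: heading 270 -> 180
    PD: pen down
    -- iteration 3/4 --
    FD 10: (23,-10) -> (13,-10) [heading=180, draw]
    RT 90: heading 180 -> 90
    PD: pen down
    -- iteration 4/4 --
    FD 10: (13,-10) -> (13,0) [heading=90, draw]
    RT 90: heading 90 -> 0
    PD: pen down
  ]
  -- iteration 2/3 --
  FD 13: (13,0) -> (26,0) [heading=0, draw]
  PD: pen down
  REPEAT 4 [
    -- iteration 1/4 --
    FD 10: (26,0) -> (36,0) [heading=0, draw]
    RT 90: heading 0 -> 270
    PD: pen down
    -- iteration 2/4 --
    FD 10: (36,0) -> (36,-10) [heading=270, draw]
    RT 90: heading 270 -> 180
    PD: pen down
    -- iteration 3/4 --
    FD 10: (36,-10) -> (26,-10) [heading=180, draw]
    RT 90: heading 180 -> 90
    PD: pen down
    -- iteration 4/4 --
    FD 10: (26,-10) -> (26,0) [heading=90, draw]
    RT 90: heading 90 -> 0
    PD: pen down
  ]
  -- iteration 3/3 --
  FD 13: (26,0) -> (39,0) [heading=0, draw]
  PD: pen down
  REPEAT 4 [
    -- iteration 1/4 --
    FD 10: (39,0) -> (49,0) [heading=0, draw]
    RT 90: heading 0 -> 270
    PD: pen down
    -- iteration 2/4 --
    FD 10: (49,0) -> (49,-10) [heading=270, draw]
    RT 90: heading 270 -> 180
    PD: pen down
    -- iteration 3/4 --
    FD 10: (49,-10) -> (39,-10) [heading=180, draw]
    RT 90: heading 180 -> 90
    PD: pen down
    -- iteration 4/4 --
    FD 10: (39,-10) -> (39,0) [heading=90, draw]
    RT 90: heading 90 -> 0
    PD: pen down
  ]
]
Final: pos=(39,0), heading=0, 15 segment(s) drawn

Segment endpoints: x in {0, 13, 13, 23, 26, 26, 36, 39, 39, 39, 49, 49}, y in {-10, -10, -10, -10, -10, 0, 0, 0, 0, 0, 0, 0}
xmin=0, ymin=-10, xmax=49, ymax=0

Answer: 0 -10 49 0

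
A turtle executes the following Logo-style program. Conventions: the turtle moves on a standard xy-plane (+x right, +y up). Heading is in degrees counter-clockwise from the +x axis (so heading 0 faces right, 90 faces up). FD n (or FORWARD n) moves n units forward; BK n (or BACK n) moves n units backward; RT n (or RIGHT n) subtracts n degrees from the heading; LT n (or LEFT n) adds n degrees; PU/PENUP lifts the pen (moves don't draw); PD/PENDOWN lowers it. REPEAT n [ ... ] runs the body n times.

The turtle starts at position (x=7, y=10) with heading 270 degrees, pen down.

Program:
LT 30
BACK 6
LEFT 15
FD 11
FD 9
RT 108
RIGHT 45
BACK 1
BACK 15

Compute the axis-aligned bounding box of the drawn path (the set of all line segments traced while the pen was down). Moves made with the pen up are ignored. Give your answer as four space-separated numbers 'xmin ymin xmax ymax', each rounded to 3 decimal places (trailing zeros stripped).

Executing turtle program step by step:
Start: pos=(7,10), heading=270, pen down
LT 30: heading 270 -> 300
BK 6: (7,10) -> (4,15.196) [heading=300, draw]
LT 15: heading 300 -> 315
FD 11: (4,15.196) -> (11.778,7.418) [heading=315, draw]
FD 9: (11.778,7.418) -> (18.142,1.054) [heading=315, draw]
RT 108: heading 315 -> 207
RT 45: heading 207 -> 162
BK 1: (18.142,1.054) -> (19.093,0.745) [heading=162, draw]
BK 15: (19.093,0.745) -> (33.359,-3.89) [heading=162, draw]
Final: pos=(33.359,-3.89), heading=162, 5 segment(s) drawn

Segment endpoints: x in {4, 7, 11.778, 18.142, 19.093, 33.359}, y in {-3.89, 0.745, 1.054, 7.418, 10, 15.196}
xmin=4, ymin=-3.89, xmax=33.359, ymax=15.196

Answer: 4 -3.89 33.359 15.196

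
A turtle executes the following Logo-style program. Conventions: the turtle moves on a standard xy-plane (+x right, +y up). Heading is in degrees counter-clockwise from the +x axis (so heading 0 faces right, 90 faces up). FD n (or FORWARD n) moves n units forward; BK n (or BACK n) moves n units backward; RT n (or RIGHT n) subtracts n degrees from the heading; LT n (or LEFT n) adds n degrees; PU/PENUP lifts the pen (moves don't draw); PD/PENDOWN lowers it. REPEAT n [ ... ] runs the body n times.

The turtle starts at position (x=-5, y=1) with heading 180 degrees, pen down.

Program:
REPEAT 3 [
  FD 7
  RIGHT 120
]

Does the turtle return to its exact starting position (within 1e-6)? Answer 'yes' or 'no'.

Executing turtle program step by step:
Start: pos=(-5,1), heading=180, pen down
REPEAT 3 [
  -- iteration 1/3 --
  FD 7: (-5,1) -> (-12,1) [heading=180, draw]
  RT 120: heading 180 -> 60
  -- iteration 2/3 --
  FD 7: (-12,1) -> (-8.5,7.062) [heading=60, draw]
  RT 120: heading 60 -> 300
  -- iteration 3/3 --
  FD 7: (-8.5,7.062) -> (-5,1) [heading=300, draw]
  RT 120: heading 300 -> 180
]
Final: pos=(-5,1), heading=180, 3 segment(s) drawn

Start position: (-5, 1)
Final position: (-5, 1)
Distance = 0; < 1e-6 -> CLOSED

Answer: yes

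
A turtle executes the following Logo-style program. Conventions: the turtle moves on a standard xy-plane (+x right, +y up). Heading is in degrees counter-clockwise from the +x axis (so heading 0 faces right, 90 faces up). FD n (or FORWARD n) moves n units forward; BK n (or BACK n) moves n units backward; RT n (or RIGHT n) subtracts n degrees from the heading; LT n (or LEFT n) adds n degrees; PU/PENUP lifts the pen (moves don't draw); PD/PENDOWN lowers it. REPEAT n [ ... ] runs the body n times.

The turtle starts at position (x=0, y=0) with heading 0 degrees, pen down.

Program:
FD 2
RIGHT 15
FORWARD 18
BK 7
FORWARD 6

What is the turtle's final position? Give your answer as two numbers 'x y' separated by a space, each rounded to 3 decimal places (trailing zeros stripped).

Executing turtle program step by step:
Start: pos=(0,0), heading=0, pen down
FD 2: (0,0) -> (2,0) [heading=0, draw]
RT 15: heading 0 -> 345
FD 18: (2,0) -> (19.387,-4.659) [heading=345, draw]
BK 7: (19.387,-4.659) -> (12.625,-2.847) [heading=345, draw]
FD 6: (12.625,-2.847) -> (18.421,-4.4) [heading=345, draw]
Final: pos=(18.421,-4.4), heading=345, 4 segment(s) drawn

Answer: 18.421 -4.4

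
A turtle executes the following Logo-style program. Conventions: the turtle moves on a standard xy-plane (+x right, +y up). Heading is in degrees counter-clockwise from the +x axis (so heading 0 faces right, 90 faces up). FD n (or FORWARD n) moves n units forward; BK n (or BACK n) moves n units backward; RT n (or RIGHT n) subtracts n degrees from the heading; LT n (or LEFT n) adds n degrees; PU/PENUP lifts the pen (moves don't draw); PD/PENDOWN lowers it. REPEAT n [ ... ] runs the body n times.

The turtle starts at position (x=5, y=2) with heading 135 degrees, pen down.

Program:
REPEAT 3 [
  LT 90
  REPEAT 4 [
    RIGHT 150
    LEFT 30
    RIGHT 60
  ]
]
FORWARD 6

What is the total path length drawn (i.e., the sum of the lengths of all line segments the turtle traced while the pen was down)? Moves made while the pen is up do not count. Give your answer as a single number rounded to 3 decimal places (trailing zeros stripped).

Executing turtle program step by step:
Start: pos=(5,2), heading=135, pen down
REPEAT 3 [
  -- iteration 1/3 --
  LT 90: heading 135 -> 225
  REPEAT 4 [
    -- iteration 1/4 --
    RT 150: heading 225 -> 75
    LT 30: heading 75 -> 105
    RT 60: heading 105 -> 45
    -- iteration 2/4 --
    RT 150: heading 45 -> 255
    LT 30: heading 255 -> 285
    RT 60: heading 285 -> 225
    -- iteration 3/4 --
    RT 150: heading 225 -> 75
    LT 30: heading 75 -> 105
    RT 60: heading 105 -> 45
    -- iteration 4/4 --
    RT 150: heading 45 -> 255
    LT 30: heading 255 -> 285
    RT 60: heading 285 -> 225
  ]
  -- iteration 2/3 --
  LT 90: heading 225 -> 315
  REPEAT 4 [
    -- iteration 1/4 --
    RT 150: heading 315 -> 165
    LT 30: heading 165 -> 195
    RT 60: heading 195 -> 135
    -- iteration 2/4 --
    RT 150: heading 135 -> 345
    LT 30: heading 345 -> 15
    RT 60: heading 15 -> 315
    -- iteration 3/4 --
    RT 150: heading 315 -> 165
    LT 30: heading 165 -> 195
    RT 60: heading 195 -> 135
    -- iteration 4/4 --
    RT 150: heading 135 -> 345
    LT 30: heading 345 -> 15
    RT 60: heading 15 -> 315
  ]
  -- iteration 3/3 --
  LT 90: heading 315 -> 45
  REPEAT 4 [
    -- iteration 1/4 --
    RT 150: heading 45 -> 255
    LT 30: heading 255 -> 285
    RT 60: heading 285 -> 225
    -- iteration 2/4 --
    RT 150: heading 225 -> 75
    LT 30: heading 75 -> 105
    RT 60: heading 105 -> 45
    -- iteration 3/4 --
    RT 150: heading 45 -> 255
    LT 30: heading 255 -> 285
    RT 60: heading 285 -> 225
    -- iteration 4/4 --
    RT 150: heading 225 -> 75
    LT 30: heading 75 -> 105
    RT 60: heading 105 -> 45
  ]
]
FD 6: (5,2) -> (9.243,6.243) [heading=45, draw]
Final: pos=(9.243,6.243), heading=45, 1 segment(s) drawn

Segment lengths:
  seg 1: (5,2) -> (9.243,6.243), length = 6
Total = 6

Answer: 6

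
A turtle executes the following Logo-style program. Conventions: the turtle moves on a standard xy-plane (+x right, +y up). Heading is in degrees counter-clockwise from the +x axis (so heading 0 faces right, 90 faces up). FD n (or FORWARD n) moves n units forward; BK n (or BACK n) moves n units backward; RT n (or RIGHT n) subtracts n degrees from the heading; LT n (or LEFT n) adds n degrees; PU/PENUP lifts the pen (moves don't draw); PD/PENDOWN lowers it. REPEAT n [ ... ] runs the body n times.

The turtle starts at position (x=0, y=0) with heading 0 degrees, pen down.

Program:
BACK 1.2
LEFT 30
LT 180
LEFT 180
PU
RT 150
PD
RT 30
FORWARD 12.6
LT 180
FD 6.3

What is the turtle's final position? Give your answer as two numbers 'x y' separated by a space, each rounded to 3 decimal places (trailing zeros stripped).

Answer: -6.656 -3.15

Derivation:
Executing turtle program step by step:
Start: pos=(0,0), heading=0, pen down
BK 1.2: (0,0) -> (-1.2,0) [heading=0, draw]
LT 30: heading 0 -> 30
LT 180: heading 30 -> 210
LT 180: heading 210 -> 30
PU: pen up
RT 150: heading 30 -> 240
PD: pen down
RT 30: heading 240 -> 210
FD 12.6: (-1.2,0) -> (-12.112,-6.3) [heading=210, draw]
LT 180: heading 210 -> 30
FD 6.3: (-12.112,-6.3) -> (-6.656,-3.15) [heading=30, draw]
Final: pos=(-6.656,-3.15), heading=30, 3 segment(s) drawn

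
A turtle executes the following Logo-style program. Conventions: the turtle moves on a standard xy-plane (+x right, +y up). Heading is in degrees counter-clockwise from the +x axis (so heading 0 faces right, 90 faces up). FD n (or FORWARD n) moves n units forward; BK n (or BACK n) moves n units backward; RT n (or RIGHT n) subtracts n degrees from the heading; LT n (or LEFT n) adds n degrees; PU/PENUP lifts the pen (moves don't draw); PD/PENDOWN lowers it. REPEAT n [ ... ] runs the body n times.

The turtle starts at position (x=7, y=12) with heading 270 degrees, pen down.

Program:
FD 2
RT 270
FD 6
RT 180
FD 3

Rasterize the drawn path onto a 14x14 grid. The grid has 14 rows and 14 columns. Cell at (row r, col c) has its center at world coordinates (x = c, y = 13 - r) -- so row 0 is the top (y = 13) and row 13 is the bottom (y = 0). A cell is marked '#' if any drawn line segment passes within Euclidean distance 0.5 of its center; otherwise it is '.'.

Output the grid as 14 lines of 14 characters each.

Answer: ..............
.......#......
.......#......
.......#######
..............
..............
..............
..............
..............
..............
..............
..............
..............
..............

Derivation:
Segment 0: (7,12) -> (7,10)
Segment 1: (7,10) -> (13,10)
Segment 2: (13,10) -> (10,10)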